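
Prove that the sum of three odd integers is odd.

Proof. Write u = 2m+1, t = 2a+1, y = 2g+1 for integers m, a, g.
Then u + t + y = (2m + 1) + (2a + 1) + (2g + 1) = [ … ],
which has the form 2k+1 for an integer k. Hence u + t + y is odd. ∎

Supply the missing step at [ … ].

(2m + 1) + (2a + 1) + (2g + 1) = 2a + 2g + 2m + 3
= 2(a + g + m + 1) + 1.
Since a + g + m + 1 is an integer, the sum is of the form 2k+1 for an integer k.

2(a + g + m + 1) + 1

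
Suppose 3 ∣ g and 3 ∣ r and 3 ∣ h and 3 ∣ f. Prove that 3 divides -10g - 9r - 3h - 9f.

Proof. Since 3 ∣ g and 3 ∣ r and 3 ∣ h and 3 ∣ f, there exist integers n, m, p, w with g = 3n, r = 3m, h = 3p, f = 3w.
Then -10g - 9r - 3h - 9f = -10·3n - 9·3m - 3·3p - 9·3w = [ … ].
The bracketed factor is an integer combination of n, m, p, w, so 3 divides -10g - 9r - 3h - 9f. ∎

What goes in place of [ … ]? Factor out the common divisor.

3(-9m - 10n - 3p - 9w)

Each term has a factor of 3: -10·3n - 9·3m - 3·3p - 9·3w = 3·(-9m - 10n - 3p - 9w).
Since -9m - 10n - 3p - 9w is an integer, 3 ∣ (-10g - 9r - 3h - 9f).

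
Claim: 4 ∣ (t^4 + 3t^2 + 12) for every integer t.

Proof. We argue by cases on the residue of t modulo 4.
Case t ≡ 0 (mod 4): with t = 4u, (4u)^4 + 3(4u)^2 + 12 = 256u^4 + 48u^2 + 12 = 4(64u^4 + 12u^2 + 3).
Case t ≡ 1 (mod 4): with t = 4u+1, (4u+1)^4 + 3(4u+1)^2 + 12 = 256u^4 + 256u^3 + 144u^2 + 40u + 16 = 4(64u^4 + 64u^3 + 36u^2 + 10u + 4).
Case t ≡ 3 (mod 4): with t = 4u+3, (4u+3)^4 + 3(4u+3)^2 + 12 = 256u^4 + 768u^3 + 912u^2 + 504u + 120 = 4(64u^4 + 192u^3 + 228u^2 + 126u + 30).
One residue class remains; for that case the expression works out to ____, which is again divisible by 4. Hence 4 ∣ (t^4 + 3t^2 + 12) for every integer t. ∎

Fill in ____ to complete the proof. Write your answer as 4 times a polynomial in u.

4(64u^4 + 128u^3 + 108u^2 + 44u + 10)

The residues treated are {0, 1, 3}, so the missing case is t ≡ 2 (mod 4); write t = 4u+2.
Then (4u+2)^4 + 3(4u+2)^2 + 12 = 256u^4 + 512u^3 + 432u^2 + 176u + 40 = 4(64u^4 + 128u^3 + 108u^2 + 44u + 10).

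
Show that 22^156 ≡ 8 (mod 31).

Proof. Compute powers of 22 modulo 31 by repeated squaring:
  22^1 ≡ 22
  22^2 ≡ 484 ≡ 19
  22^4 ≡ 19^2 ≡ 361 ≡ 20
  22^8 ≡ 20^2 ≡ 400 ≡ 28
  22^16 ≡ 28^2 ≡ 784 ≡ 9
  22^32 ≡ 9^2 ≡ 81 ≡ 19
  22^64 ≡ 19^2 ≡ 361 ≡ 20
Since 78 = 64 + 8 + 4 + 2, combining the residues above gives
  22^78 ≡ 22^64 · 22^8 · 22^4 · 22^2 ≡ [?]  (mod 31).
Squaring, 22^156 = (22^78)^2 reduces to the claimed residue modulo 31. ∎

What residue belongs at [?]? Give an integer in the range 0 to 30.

22^64 · 22^8 · 22^4 · 22^2 ≡ 20 · 28 · 20 · 19 = 212800.
212800 mod 31 = 16, so 22^78 ≡ 16 (mod 31).

16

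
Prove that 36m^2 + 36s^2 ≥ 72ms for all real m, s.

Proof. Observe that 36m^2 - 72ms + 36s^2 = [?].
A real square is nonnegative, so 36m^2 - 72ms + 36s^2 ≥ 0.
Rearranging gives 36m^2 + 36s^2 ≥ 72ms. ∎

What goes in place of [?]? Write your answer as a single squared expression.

(6m - 6s)^2

36m^2 - 72ms + 36s^2 is a perfect-square trinomial: the outer terms are (6m)^2 and (6s)^2, and the cross term is -2·6m·6s.
So 36m^2 - 72ms + 36s^2 = (6m - 6s)^2 ≥ 0.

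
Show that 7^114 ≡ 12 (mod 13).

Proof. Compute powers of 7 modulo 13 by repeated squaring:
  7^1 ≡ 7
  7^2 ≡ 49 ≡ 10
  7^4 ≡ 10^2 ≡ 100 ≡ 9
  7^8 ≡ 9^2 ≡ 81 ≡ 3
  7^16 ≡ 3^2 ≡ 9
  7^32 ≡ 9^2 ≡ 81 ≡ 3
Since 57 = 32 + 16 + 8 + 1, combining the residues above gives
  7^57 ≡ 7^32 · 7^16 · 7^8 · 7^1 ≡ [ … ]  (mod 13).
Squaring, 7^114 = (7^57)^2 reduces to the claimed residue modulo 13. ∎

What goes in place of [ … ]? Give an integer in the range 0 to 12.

8

7^32 · 7^16 · 7^8 · 7^1 ≡ 3 · 9 · 3 · 7 = 567.
567 mod 13 = 8, so 7^57 ≡ 8 (mod 13).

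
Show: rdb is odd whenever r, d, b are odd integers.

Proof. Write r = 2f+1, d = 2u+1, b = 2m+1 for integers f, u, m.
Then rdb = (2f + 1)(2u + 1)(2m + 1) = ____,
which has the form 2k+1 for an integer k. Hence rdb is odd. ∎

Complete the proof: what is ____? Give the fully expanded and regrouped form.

2(4fmu + 2fm + 2fu + f + 2mu + m + u) + 1

Expanding: (2f + 1)(2u + 1)(2m + 1) = 8fmu + 4fm + 4fu + 2f + 4mu + 2m + 2u + 1.
Every term except the constant is even, so this is 2(4fmu + 2fm + 2fu + f + 2mu + m + u) + 1,
and 4fmu + 2fm + 2fu + f + 2mu + m + u ∈ ℤ gives the required form.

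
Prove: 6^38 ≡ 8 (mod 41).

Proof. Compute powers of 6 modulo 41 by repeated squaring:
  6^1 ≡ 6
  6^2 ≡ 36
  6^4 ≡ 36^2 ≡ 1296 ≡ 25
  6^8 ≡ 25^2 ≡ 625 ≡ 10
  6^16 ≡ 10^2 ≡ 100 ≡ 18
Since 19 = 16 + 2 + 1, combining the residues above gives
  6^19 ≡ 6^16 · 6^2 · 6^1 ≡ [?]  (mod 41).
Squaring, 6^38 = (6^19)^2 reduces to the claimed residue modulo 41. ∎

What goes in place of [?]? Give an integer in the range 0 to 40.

34

6^16 · 6^2 · 6^1 ≡ 18 · 36 · 6 = 3888.
3888 mod 41 = 34, so 6^19 ≡ 34 (mod 41).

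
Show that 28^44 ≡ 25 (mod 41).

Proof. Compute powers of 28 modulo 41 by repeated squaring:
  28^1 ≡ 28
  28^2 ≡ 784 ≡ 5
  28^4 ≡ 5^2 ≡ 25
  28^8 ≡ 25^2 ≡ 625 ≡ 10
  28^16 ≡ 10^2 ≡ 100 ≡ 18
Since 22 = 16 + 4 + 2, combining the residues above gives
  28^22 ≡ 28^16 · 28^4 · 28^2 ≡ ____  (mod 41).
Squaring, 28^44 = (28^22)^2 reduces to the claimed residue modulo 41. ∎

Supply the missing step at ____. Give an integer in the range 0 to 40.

Multiply the listed residues: 18 · 25 · 5 = 450 → 2250.
Reducing modulo 41: 2250 = 54·41 + 36, so 28^22 ≡ 36.

36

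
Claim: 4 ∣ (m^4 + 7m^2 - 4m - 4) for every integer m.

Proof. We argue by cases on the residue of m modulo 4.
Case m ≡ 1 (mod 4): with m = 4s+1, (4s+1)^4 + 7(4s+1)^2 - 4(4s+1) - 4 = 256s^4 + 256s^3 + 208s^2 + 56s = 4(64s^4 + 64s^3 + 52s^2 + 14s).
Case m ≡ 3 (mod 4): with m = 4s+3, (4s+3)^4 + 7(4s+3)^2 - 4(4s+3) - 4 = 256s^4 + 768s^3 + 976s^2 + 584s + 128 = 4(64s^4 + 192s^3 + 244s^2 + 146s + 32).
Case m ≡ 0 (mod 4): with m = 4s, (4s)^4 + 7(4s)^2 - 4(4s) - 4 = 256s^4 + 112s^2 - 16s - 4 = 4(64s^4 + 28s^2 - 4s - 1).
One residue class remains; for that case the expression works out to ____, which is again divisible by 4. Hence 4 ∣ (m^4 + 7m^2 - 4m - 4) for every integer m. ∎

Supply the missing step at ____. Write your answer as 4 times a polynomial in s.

The residues treated are {1, 3, 0}, so the missing case is m ≡ 2 (mod 4); write m = 4s+2.
Then (4s+2)^4 + 7(4s+2)^2 - 4(4s+2) - 4 = 256s^4 + 512s^3 + 496s^2 + 224s + 32 = 4(64s^4 + 128s^3 + 124s^2 + 56s + 8).

4(64s^4 + 128s^3 + 124s^2 + 56s + 8)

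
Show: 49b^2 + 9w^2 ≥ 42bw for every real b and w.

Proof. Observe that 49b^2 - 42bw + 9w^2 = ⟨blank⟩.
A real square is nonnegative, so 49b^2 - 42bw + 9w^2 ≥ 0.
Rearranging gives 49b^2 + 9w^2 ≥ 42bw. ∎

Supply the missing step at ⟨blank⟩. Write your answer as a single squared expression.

49b^2 - 42bw + 9w^2 is a perfect-square trinomial: the outer terms are (7b)^2 and (3w)^2, and the cross term is -2·7b·3w.
So 49b^2 - 42bw + 9w^2 = (7b - 3w)^2 ≥ 0.

(7b - 3w)^2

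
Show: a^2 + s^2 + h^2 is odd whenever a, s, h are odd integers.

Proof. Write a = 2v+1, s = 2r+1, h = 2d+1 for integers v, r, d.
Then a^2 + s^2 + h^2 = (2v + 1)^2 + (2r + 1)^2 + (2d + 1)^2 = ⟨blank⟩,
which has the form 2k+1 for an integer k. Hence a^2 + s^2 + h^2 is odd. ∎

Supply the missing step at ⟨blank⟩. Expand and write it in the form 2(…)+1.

2(2d^2 + 2d + 2r^2 + 2r + 2v^2 + 2v + 1) + 1

(2v + 1)^2 + (2r + 1)^2 + (2d + 1)^2 = 4d^2 + 4d + 4r^2 + 4r + 4v^2 + 4v + 3
= 2(2d^2 + 2d + 2r^2 + 2r + 2v^2 + 2v + 1) + 1.
Since 2d^2 + 2d + 2r^2 + 2r + 2v^2 + 2v + 1 is an integer, the sum of squares is of the form 2k+1 for an integer k.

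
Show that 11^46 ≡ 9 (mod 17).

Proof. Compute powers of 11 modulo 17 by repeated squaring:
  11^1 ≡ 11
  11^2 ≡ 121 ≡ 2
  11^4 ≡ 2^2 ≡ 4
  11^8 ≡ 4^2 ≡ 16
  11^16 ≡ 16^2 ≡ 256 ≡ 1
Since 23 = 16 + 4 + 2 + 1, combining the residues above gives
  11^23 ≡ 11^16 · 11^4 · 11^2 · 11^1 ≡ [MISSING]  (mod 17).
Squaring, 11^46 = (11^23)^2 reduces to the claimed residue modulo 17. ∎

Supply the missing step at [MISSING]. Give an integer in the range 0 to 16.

3

11^16 · 11^4 · 11^2 · 11^1 ≡ 1 · 4 · 2 · 11 = 88.
88 mod 17 = 3, so 11^23 ≡ 3 (mod 17).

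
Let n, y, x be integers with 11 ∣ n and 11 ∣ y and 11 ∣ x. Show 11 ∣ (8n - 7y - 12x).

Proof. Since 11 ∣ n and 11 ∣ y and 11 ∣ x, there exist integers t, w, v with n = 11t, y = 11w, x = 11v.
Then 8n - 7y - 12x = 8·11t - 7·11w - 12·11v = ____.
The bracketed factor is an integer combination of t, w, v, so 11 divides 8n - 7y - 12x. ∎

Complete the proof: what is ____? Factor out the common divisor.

11(8t - 12v - 7w)

Each term has a factor of 11: 8·11t - 7·11w - 12·11v = 11·(8t - 12v - 7w).
Since 8t - 12v - 7w is an integer, 11 ∣ (8n - 7y - 12x).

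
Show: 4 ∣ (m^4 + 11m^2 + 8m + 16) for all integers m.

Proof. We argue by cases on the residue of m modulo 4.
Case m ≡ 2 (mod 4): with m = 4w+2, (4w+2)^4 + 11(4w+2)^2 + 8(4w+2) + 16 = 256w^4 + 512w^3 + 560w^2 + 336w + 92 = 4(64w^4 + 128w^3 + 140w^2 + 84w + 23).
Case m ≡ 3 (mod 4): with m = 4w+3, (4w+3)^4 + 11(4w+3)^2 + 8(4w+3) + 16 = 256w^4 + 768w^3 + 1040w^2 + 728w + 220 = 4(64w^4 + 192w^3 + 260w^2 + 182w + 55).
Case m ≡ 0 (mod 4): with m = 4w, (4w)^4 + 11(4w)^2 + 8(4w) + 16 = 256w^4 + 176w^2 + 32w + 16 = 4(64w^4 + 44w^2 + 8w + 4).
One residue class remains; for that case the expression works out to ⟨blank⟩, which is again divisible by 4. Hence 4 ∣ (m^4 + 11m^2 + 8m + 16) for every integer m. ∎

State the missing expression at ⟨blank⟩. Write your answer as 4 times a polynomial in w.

Only m ≡ 1 (mod 4) is unaccounted for. Put m = 4w+1:
(4w+1)^4 + 11(4w+1)^2 + 8(4w+1) + 16 expands to 256w^4 + 256w^3 + 272w^2 + 136w + 36,
and factoring out 4 leaves 4(64w^4 + 64w^3 + 68w^2 + 34w + 9).

4(64w^4 + 64w^3 + 68w^2 + 34w + 9)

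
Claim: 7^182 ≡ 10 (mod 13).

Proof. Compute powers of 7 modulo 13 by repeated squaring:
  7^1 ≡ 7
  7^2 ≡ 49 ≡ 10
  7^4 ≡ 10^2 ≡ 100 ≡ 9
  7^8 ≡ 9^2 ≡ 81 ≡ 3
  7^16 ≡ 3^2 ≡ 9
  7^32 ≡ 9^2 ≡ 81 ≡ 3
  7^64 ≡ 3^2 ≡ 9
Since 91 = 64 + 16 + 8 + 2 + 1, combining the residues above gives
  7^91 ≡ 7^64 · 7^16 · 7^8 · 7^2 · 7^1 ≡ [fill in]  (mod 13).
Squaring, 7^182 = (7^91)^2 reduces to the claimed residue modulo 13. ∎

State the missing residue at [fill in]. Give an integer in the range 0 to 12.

7^64 · 7^16 · 7^8 · 7^2 · 7^1 ≡ 9 · 9 · 3 · 10 · 7 = 17010.
17010 mod 13 = 6, so 7^91 ≡ 6 (mod 13).

6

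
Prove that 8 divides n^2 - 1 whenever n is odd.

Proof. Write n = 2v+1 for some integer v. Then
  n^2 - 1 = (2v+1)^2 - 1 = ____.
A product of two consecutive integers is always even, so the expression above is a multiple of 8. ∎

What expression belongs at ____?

(2v+1)^2 - 1 = 4v^2 + 4v + 1 - 1 = 4v^2 + 4v = 4v(v+1).
Since v and v+1 are consecutive, v(v+1) is even, and 4·(even) is a multiple of 8.

4v(v + 1)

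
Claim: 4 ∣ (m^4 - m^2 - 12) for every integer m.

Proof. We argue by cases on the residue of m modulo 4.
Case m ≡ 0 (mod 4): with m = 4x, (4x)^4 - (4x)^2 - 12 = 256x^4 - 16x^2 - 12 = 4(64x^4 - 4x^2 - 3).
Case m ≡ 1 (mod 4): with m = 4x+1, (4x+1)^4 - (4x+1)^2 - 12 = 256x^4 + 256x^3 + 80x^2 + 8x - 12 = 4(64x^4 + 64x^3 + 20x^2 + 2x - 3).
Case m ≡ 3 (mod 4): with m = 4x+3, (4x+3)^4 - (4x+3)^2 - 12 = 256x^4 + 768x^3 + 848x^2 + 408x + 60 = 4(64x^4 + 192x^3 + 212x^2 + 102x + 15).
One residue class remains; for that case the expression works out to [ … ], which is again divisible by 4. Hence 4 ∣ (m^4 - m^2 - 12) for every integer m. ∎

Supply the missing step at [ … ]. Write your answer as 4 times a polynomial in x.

4(64x^4 + 128x^3 + 92x^2 + 28x)

The residues treated are {0, 1, 3}, so the missing case is m ≡ 2 (mod 4); write m = 4x+2.
Then (4x+2)^4 - (4x+2)^2 - 12 = 256x^4 + 512x^3 + 368x^2 + 112x = 4(64x^4 + 128x^3 + 92x^2 + 28x).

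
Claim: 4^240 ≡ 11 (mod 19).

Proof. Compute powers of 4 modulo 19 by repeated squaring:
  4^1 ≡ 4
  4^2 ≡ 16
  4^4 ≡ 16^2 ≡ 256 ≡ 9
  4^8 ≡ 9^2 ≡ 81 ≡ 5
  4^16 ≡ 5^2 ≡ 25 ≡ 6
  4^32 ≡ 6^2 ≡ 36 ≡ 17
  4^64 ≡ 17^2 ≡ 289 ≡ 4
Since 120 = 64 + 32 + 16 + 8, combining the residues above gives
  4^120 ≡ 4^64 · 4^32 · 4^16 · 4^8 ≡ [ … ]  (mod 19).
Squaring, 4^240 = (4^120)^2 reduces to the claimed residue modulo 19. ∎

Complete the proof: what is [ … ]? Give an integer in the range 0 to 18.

Multiply the listed residues: 4 · 17 · 6 · 5 = 68 → 408 → 2040.
Reducing modulo 19: 2040 = 107·19 + 7, so 4^120 ≡ 7.

7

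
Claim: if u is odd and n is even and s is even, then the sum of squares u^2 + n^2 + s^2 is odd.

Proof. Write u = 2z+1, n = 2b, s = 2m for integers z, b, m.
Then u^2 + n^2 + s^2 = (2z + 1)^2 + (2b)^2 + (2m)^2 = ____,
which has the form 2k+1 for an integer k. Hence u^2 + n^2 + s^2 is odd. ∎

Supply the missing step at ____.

2(2b^2 + 2m^2 + 2z^2 + 2z) + 1

(2z + 1)^2 + (2b)^2 + (2m)^2 = 4b^2 + 4m^2 + 4z^2 + 4z + 1
= 2(2b^2 + 2m^2 + 2z^2 + 2z) + 1.
Since 2b^2 + 2m^2 + 2z^2 + 2z is an integer, the sum of squares is of the form 2k+1 for an integer k.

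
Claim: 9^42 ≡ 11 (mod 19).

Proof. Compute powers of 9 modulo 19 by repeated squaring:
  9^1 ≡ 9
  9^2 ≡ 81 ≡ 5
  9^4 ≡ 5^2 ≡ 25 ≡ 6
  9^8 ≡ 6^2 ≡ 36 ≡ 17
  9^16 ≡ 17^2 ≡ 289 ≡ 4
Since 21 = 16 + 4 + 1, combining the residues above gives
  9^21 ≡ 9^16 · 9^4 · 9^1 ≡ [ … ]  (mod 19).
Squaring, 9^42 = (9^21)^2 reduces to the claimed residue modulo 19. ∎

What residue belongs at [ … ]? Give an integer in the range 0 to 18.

7

Multiply the listed residues: 4 · 6 · 9 = 24 → 216.
Reducing modulo 19: 216 = 11·19 + 7, so 9^21 ≡ 7.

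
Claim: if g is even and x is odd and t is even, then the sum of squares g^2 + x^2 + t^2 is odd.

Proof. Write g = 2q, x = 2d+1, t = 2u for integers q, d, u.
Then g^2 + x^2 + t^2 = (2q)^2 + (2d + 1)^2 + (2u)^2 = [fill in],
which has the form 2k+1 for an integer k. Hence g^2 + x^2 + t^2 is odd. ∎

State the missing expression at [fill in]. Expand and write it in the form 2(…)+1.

2(2d^2 + 2d + 2q^2 + 2u^2) + 1

(2q)^2 + (2d + 1)^2 + (2u)^2 = 4d^2 + 4d + 4q^2 + 4u^2 + 1
= 2(2d^2 + 2d + 2q^2 + 2u^2) + 1.
Since 2d^2 + 2d + 2q^2 + 2u^2 is an integer, the sum of squares is of the form 2k+1 for an integer k.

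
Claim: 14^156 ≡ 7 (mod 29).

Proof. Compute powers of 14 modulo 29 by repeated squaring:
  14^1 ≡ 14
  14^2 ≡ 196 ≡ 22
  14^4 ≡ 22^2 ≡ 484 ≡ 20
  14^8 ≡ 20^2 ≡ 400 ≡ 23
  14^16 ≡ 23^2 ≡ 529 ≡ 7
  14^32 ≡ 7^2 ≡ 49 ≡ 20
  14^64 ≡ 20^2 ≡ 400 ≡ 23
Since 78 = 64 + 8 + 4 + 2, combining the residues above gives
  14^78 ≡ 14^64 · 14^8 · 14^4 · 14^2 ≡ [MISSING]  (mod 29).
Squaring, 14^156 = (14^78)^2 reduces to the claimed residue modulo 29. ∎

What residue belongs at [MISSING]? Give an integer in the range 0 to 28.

14^64 · 14^8 · 14^4 · 14^2 ≡ 23 · 23 · 20 · 22 = 232760.
232760 mod 29 = 6, so 14^78 ≡ 6 (mod 29).

6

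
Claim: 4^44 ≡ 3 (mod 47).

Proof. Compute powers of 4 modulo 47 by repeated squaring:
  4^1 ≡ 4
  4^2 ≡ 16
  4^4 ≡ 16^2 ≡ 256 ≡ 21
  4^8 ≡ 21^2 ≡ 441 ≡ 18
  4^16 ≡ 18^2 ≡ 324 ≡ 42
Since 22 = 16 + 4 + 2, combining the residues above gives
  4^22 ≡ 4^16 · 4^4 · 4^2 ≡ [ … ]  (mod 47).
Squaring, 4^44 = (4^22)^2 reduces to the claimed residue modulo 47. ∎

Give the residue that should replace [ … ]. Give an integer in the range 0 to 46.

4^16 · 4^4 · 4^2 ≡ 42 · 21 · 16 = 14112.
14112 mod 47 = 12, so 4^22 ≡ 12 (mod 47).

12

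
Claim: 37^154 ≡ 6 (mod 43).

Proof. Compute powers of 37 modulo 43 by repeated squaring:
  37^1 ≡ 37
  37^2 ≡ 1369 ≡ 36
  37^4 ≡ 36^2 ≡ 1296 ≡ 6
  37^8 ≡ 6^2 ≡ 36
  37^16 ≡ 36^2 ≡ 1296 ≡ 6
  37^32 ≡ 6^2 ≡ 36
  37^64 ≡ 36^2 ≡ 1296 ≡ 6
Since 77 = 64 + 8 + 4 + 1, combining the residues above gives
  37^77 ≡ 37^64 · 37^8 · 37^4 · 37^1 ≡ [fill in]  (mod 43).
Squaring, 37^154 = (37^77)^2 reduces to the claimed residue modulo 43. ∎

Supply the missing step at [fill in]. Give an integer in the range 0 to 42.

7

37^64 · 37^8 · 37^4 · 37^1 ≡ 6 · 36 · 6 · 37 = 47952.
47952 mod 43 = 7, so 37^77 ≡ 7 (mod 43).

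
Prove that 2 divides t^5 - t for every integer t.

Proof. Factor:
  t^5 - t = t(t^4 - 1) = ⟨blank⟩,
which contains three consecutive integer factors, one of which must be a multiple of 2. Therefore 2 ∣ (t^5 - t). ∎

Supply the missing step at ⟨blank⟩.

(t - 1)t(t + 1)(t^2 + 1)

t^4 - 1 = (t^2 - 1)(t^2 + 1), and t^2 - 1 = (t-1)(t+1).
So t(t^4 - 1) = (t - 1)t(t + 1)(t^2 + 1).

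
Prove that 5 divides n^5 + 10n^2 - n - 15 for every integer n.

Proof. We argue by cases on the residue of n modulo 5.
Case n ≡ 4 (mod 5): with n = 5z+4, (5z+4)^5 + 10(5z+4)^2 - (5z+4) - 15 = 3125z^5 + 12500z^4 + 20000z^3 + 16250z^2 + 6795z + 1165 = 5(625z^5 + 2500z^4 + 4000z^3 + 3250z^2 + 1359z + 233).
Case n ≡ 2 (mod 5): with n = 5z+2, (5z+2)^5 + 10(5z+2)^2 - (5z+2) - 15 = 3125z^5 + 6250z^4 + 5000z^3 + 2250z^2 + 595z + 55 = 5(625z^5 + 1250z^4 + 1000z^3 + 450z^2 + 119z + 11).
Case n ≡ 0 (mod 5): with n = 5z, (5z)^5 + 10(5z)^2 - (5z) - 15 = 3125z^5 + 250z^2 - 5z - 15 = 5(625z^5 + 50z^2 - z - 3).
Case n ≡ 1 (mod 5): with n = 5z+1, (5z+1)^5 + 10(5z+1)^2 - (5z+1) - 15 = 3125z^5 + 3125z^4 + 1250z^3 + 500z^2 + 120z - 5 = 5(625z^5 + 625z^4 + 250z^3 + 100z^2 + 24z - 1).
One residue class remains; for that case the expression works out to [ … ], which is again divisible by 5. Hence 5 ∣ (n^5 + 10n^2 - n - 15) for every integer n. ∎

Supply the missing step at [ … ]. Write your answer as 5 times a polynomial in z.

5(625z^5 + 1875z^4 + 2250z^3 + 1400z^2 + 464z + 63)

The residues treated are {4, 2, 0, 1}, so the missing case is n ≡ 3 (mod 5); write n = 5z+3.
Then (5z+3)^5 + 10(5z+3)^2 - (5z+3) - 15 = 3125z^5 + 9375z^4 + 11250z^3 + 7000z^2 + 2320z + 315 = 5(625z^5 + 1875z^4 + 2250z^3 + 1400z^2 + 464z + 63).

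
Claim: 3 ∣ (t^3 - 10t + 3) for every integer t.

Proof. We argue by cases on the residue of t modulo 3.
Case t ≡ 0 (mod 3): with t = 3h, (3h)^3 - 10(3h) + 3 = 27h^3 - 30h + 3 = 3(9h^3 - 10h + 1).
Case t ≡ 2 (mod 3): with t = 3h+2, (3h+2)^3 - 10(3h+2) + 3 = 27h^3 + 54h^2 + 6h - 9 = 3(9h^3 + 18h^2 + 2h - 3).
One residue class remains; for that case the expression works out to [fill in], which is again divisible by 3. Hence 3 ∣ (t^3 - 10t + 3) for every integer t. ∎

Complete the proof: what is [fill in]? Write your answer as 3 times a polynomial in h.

The residues treated are {0, 2}, so the missing case is t ≡ 1 (mod 3); write t = 3h+1.
Then (3h+1)^3 - 10(3h+1) + 3 = 27h^3 + 27h^2 - 21h - 6 = 3(9h^3 + 9h^2 - 7h - 2).

3(9h^3 + 9h^2 - 7h - 2)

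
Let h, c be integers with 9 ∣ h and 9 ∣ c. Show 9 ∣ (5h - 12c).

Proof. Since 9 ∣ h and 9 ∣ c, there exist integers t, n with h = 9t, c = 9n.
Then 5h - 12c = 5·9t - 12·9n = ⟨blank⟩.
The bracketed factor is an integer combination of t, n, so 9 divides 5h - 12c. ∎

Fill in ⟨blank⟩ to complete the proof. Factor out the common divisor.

Each term has a factor of 9: 5·9t - 12·9n = 9·(-12n + 5t).
Since -12n + 5t is an integer, 9 ∣ (5h - 12c).

9(-12n + 5t)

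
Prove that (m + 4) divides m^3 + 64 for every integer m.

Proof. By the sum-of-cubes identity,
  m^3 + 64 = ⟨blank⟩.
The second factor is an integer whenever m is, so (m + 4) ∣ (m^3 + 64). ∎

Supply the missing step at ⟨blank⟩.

(m + 4)(m^2 - 4m + 16)

a^3 + b^3 = (a + b)(a^2 - ab + b^2). With a = m, b = 4:
m^3 + 64 = (m + 4)(m^2 - 4m + 16).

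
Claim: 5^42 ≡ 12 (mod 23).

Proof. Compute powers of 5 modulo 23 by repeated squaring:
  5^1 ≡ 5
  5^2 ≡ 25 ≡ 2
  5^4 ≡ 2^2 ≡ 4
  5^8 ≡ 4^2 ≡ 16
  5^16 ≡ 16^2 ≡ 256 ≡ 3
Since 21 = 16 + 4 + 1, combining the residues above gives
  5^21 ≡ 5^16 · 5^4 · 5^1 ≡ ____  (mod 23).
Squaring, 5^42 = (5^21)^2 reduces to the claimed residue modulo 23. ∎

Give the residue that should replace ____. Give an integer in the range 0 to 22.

14

Multiply the listed residues: 3 · 4 · 5 = 12 → 60.
Reducing modulo 23: 60 = 2·23 + 14, so 5^21 ≡ 14.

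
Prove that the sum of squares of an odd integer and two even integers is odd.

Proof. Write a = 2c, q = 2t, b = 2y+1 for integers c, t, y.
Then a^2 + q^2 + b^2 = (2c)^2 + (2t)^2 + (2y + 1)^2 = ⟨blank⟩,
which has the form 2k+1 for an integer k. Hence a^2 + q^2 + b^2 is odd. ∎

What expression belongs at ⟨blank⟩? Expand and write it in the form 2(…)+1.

2(2c^2 + 2t^2 + 2y^2 + 2y) + 1

Expanding: (2c)^2 + (2t)^2 + (2y + 1)^2 = 4c^2 + 4t^2 + 4y^2 + 4y + 1.
Every term except the constant is even, so this is 2(2c^2 + 2t^2 + 2y^2 + 2y) + 1,
and 2c^2 + 2t^2 + 2y^2 + 2y ∈ ℤ gives the required form.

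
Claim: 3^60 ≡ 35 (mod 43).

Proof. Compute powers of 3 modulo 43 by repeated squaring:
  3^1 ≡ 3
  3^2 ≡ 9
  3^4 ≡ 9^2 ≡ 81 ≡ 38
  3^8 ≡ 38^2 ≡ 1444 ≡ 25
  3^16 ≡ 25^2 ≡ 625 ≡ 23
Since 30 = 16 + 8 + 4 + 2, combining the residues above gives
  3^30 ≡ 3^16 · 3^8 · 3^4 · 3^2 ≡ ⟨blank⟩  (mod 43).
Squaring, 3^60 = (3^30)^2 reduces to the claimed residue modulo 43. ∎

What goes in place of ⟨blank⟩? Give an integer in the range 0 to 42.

3^16 · 3^8 · 3^4 · 3^2 ≡ 23 · 25 · 38 · 9 = 196650.
196650 mod 43 = 11, so 3^30 ≡ 11 (mod 43).

11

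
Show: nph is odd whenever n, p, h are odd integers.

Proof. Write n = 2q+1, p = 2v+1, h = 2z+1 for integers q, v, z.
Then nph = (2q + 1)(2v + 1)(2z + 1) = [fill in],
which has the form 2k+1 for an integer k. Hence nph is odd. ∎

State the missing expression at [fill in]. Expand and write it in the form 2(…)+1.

2(4qvz + 2qv + 2qz + q + 2vz + v + z) + 1

Expanding: (2q + 1)(2v + 1)(2z + 1) = 8qvz + 4qv + 4qz + 2q + 4vz + 2v + 2z + 1.
Every term except the constant is even, so this is 2(4qvz + 2qv + 2qz + q + 2vz + v + z) + 1,
and 4qvz + 2qv + 2qz + q + 2vz + v + z ∈ ℤ gives the required form.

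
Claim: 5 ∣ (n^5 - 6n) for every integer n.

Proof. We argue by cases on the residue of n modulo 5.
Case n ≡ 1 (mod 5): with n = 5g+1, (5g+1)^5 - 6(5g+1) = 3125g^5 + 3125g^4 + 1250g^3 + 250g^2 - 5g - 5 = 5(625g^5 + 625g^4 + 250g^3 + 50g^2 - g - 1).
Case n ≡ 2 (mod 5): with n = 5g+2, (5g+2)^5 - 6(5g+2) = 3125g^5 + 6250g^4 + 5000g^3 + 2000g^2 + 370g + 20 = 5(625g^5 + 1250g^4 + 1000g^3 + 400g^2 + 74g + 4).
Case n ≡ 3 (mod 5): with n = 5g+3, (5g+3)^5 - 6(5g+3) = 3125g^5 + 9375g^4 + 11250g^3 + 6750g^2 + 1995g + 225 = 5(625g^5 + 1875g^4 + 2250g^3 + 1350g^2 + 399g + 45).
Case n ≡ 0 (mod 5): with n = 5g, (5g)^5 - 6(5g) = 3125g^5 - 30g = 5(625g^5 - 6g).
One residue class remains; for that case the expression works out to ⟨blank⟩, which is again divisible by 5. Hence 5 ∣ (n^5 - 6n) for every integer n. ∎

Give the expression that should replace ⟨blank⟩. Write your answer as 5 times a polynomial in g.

5(625g^5 + 2500g^4 + 4000g^3 + 3200g^2 + 1274g + 200)

The residues treated are {1, 2, 3, 0}, so the missing case is n ≡ 4 (mod 5); write n = 5g+4.
Then (5g+4)^5 - 6(5g+4) = 3125g^5 + 12500g^4 + 20000g^3 + 16000g^2 + 6370g + 1000 = 5(625g^5 + 2500g^4 + 4000g^3 + 3200g^2 + 1274g + 200).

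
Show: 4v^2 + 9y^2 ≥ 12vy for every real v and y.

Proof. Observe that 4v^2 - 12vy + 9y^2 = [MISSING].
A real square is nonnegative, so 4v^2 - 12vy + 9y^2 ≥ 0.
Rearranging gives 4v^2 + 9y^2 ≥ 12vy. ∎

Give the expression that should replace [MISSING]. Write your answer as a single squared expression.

4v^2 - 12vy + 9y^2 is a perfect-square trinomial: the outer terms are (2v)^2 and (3y)^2, and the cross term is -2·2v·3y.
So 4v^2 - 12vy + 9y^2 = (2v - 3y)^2 ≥ 0.

(2v - 3y)^2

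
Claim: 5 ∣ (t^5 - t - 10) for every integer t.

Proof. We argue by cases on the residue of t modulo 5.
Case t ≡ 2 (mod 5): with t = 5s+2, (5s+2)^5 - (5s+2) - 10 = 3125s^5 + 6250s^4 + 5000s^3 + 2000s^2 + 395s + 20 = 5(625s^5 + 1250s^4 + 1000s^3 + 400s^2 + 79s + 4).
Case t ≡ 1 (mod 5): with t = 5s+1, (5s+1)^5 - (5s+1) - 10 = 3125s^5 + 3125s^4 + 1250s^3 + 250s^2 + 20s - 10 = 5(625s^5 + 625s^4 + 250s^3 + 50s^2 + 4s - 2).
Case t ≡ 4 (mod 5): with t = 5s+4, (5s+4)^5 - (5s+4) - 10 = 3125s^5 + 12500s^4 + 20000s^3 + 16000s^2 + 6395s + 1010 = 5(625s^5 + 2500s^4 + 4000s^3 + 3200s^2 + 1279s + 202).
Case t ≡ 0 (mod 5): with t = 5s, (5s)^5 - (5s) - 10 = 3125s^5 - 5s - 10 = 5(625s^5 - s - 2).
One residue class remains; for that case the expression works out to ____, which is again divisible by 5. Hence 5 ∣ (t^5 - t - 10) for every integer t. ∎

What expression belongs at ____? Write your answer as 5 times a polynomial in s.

Only t ≡ 3 (mod 5) is unaccounted for. Put t = 5s+3:
(5s+3)^5 - (5s+3) - 10 expands to 3125s^5 + 9375s^4 + 11250s^3 + 6750s^2 + 2020s + 230,
and factoring out 5 leaves 5(625s^5 + 1875s^4 + 2250s^3 + 1350s^2 + 404s + 46).

5(625s^5 + 1875s^4 + 2250s^3 + 1350s^2 + 404s + 46)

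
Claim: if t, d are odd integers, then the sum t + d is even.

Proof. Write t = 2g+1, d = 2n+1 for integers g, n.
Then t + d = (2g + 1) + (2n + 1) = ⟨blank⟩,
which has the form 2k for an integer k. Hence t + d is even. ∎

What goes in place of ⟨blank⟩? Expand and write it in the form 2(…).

(2g + 1) + (2n + 1) = 2g + 2n + 2
= 2(g + n + 1).
Since g + n + 1 is an integer, the sum is of the form 2k for an integer k.

2(g + n + 1)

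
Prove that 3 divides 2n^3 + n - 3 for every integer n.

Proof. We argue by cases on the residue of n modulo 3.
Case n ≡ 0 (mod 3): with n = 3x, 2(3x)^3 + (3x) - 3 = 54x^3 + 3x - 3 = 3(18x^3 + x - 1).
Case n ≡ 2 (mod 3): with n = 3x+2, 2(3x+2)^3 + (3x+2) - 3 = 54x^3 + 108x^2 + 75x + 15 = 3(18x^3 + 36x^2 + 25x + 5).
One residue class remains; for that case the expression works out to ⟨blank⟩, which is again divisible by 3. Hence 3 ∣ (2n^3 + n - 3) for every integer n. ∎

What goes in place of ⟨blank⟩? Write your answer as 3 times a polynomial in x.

Only n ≡ 1 (mod 3) is unaccounted for. Put n = 3x+1:
2(3x+1)^3 + (3x+1) - 3 expands to 54x^3 + 54x^2 + 21x,
and factoring out 3 leaves 3(18x^3 + 18x^2 + 7x).

3(18x^3 + 18x^2 + 7x)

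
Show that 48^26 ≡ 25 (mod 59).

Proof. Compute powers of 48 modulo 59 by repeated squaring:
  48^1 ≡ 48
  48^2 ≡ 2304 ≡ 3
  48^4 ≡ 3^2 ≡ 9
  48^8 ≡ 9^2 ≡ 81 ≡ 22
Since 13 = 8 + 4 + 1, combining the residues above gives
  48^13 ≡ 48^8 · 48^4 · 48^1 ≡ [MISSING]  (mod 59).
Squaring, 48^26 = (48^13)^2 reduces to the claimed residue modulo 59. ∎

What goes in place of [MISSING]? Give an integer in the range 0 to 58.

48^8 · 48^4 · 48^1 ≡ 22 · 9 · 48 = 9504.
9504 mod 59 = 5, so 48^13 ≡ 5 (mod 59).

5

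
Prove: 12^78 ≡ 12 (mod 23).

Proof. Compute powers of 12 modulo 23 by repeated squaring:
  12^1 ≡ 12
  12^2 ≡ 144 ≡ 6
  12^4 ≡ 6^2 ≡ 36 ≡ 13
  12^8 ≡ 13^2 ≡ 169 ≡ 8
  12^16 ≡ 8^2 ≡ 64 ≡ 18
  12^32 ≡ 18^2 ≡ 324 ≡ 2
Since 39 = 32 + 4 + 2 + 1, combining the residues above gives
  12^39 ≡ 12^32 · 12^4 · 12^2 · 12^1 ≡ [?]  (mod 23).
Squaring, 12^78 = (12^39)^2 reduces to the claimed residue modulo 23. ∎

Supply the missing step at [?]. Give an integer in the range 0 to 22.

12^32 · 12^4 · 12^2 · 12^1 ≡ 2 · 13 · 6 · 12 = 1872.
1872 mod 23 = 9, so 12^39 ≡ 9 (mod 23).

9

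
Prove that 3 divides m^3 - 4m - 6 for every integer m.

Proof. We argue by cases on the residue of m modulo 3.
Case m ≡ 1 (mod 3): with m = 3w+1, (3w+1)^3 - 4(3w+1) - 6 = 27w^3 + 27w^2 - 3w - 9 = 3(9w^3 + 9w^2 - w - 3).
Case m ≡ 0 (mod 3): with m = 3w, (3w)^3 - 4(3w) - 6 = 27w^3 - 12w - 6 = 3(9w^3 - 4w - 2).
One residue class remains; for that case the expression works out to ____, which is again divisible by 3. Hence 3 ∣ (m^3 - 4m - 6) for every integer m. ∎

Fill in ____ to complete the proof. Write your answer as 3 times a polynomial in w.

3(9w^3 + 18w^2 + 8w - 2)

Only m ≡ 2 (mod 3) is unaccounted for. Put m = 3w+2:
(3w+2)^3 - 4(3w+2) - 6 expands to 27w^3 + 54w^2 + 24w - 6,
and factoring out 3 leaves 3(9w^3 + 18w^2 + 8w - 2).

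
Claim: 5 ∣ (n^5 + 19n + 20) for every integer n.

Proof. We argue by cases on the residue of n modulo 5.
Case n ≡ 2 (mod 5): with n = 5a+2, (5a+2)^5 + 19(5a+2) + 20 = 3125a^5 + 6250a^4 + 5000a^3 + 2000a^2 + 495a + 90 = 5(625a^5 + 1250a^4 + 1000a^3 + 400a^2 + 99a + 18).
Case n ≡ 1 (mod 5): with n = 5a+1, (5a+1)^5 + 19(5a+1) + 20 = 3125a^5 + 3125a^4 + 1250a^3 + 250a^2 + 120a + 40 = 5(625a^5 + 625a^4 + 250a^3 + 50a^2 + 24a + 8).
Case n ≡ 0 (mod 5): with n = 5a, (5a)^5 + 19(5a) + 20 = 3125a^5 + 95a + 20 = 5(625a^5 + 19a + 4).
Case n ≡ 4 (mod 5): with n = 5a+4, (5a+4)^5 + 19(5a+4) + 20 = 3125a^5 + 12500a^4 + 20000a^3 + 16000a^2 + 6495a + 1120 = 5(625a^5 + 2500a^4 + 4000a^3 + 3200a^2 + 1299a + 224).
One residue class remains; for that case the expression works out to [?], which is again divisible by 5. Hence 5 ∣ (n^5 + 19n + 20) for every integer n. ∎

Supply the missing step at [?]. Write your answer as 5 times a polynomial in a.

Only n ≡ 3 (mod 5) is unaccounted for. Put n = 5a+3:
(5a+3)^5 + 19(5a+3) + 20 expands to 3125a^5 + 9375a^4 + 11250a^3 + 6750a^2 + 2120a + 320,
and factoring out 5 leaves 5(625a^5 + 1875a^4 + 2250a^3 + 1350a^2 + 424a + 64).

5(625a^5 + 1875a^4 + 2250a^3 + 1350a^2 + 424a + 64)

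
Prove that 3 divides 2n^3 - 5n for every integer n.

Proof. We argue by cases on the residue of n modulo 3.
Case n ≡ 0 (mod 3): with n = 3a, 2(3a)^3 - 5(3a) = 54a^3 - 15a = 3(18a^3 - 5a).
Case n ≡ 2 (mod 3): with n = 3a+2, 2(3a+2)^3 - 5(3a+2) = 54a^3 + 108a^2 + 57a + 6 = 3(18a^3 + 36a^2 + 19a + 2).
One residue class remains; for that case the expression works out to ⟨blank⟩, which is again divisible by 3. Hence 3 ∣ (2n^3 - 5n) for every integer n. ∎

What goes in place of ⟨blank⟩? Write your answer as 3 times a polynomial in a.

3(18a^3 + 18a^2 + a - 1)

The residues treated are {0, 2}, so the missing case is n ≡ 1 (mod 3); write n = 3a+1.
Then 2(3a+1)^3 - 5(3a+1) = 54a^3 + 54a^2 + 3a - 3 = 3(18a^3 + 18a^2 + a - 1).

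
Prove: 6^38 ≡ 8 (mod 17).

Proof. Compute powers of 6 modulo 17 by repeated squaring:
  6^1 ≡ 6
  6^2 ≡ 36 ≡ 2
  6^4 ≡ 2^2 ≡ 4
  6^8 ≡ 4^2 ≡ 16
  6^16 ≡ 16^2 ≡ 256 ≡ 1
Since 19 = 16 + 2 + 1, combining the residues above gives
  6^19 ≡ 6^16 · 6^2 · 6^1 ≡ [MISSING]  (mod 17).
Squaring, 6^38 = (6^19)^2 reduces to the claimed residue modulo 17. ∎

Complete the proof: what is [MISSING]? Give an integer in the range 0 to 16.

6^16 · 6^2 · 6^1 ≡ 1 · 2 · 6 = 12.
12 mod 17 = 12, so 6^19 ≡ 12 (mod 17).

12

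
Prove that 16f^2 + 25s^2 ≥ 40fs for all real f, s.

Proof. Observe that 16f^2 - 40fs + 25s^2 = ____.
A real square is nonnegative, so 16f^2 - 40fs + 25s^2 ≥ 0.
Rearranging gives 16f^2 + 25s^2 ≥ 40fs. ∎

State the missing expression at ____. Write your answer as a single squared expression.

(4f - 5s)^2

16f^2 - 40fs + 25s^2 is a perfect-square trinomial: the outer terms are (4f)^2 and (5s)^2, and the cross term is -2·4f·5s.
So 16f^2 - 40fs + 25s^2 = (4f - 5s)^2 ≥ 0.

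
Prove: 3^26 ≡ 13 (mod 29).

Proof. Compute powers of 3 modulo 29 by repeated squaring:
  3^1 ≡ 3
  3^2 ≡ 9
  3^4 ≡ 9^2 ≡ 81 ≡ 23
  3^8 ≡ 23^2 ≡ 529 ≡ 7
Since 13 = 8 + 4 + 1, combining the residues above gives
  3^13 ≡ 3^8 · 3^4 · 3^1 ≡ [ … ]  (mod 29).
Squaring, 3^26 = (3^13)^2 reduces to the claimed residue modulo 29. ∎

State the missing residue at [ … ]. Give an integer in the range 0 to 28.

3^8 · 3^4 · 3^1 ≡ 7 · 23 · 3 = 483.
483 mod 29 = 19, so 3^13 ≡ 19 (mod 29).

19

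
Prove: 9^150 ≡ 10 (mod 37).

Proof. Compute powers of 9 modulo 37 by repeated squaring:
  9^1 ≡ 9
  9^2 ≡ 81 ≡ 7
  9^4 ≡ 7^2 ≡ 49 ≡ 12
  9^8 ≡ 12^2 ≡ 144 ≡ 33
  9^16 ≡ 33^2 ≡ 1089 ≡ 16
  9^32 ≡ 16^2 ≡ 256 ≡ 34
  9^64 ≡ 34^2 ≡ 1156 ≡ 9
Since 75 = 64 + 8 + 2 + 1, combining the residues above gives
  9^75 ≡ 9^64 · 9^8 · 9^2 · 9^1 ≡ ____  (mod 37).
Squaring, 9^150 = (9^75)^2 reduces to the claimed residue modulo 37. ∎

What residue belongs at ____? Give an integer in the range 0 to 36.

Multiply the listed residues: 9 · 33 · 7 · 9 = 297 → 2079 → 18711.
Reducing modulo 37: 18711 = 505·37 + 26, so 9^75 ≡ 26.

26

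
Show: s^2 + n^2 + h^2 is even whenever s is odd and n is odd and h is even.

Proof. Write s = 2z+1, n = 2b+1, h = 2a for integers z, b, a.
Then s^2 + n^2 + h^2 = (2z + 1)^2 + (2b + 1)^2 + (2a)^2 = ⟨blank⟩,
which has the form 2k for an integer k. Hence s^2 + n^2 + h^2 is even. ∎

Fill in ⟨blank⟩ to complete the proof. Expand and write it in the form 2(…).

(2z + 1)^2 + (2b + 1)^2 + (2a)^2 = 4a^2 + 4b^2 + 4b + 4z^2 + 4z + 2
= 2(2a^2 + 2b^2 + 2b + 2z^2 + 2z + 1).
Since 2a^2 + 2b^2 + 2b + 2z^2 + 2z + 1 is an integer, the sum of squares is of the form 2k for an integer k.

2(2a^2 + 2b^2 + 2b + 2z^2 + 2z + 1)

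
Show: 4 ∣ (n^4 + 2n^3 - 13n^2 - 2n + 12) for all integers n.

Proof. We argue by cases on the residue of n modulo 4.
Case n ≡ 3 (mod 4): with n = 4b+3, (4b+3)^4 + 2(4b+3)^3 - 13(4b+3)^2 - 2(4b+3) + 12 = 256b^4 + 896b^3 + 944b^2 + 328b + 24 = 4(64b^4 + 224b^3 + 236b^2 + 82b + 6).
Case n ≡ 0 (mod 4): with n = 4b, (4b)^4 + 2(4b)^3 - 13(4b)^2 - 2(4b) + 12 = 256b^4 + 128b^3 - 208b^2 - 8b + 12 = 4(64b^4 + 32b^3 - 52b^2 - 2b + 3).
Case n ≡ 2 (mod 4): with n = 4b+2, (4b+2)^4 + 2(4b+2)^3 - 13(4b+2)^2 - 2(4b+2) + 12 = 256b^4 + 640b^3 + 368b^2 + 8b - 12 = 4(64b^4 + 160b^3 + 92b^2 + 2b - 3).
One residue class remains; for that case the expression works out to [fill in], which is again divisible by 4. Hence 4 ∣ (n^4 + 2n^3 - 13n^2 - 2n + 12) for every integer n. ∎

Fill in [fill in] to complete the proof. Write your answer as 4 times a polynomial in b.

4(64b^4 + 96b^3 - 4b^2 - 18b)

The residues treated are {3, 0, 2}, so the missing case is n ≡ 1 (mod 4); write n = 4b+1.
Then (4b+1)^4 + 2(4b+1)^3 - 13(4b+1)^2 - 2(4b+1) + 12 = 256b^4 + 384b^3 - 16b^2 - 72b = 4(64b^4 + 96b^3 - 4b^2 - 18b).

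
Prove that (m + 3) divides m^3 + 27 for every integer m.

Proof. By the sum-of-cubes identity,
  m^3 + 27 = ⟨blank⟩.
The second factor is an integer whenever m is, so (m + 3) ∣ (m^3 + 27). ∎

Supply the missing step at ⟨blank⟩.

a^3 + b^3 = (a + b)(a^2 - ab + b^2). With a = m, b = 3:
m^3 + 27 = (m + 3)(m^2 - 3m + 9).

(m + 3)(m^2 - 3m + 9)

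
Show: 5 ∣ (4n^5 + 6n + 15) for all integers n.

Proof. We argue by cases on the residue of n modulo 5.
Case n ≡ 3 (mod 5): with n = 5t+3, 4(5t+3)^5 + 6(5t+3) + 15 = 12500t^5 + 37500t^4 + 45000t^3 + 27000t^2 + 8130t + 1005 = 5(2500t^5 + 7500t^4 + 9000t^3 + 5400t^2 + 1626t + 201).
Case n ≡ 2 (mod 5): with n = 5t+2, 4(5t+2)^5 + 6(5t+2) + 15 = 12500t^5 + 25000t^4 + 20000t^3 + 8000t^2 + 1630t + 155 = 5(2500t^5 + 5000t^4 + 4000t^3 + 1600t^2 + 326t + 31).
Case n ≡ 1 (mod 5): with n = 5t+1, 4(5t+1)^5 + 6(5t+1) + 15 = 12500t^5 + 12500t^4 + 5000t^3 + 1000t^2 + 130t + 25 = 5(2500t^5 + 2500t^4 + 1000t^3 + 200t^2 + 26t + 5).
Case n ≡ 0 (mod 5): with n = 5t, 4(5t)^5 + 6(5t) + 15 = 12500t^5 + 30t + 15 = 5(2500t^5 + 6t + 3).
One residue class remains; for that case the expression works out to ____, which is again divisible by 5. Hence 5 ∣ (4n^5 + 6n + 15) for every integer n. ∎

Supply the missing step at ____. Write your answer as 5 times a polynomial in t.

Only n ≡ 4 (mod 5) is unaccounted for. Put n = 5t+4:
4(5t+4)^5 + 6(5t+4) + 15 expands to 12500t^5 + 50000t^4 + 80000t^3 + 64000t^2 + 25630t + 4135,
and factoring out 5 leaves 5(2500t^5 + 10000t^4 + 16000t^3 + 12800t^2 + 5126t + 827).

5(2500t^5 + 10000t^4 + 16000t^3 + 12800t^2 + 5126t + 827)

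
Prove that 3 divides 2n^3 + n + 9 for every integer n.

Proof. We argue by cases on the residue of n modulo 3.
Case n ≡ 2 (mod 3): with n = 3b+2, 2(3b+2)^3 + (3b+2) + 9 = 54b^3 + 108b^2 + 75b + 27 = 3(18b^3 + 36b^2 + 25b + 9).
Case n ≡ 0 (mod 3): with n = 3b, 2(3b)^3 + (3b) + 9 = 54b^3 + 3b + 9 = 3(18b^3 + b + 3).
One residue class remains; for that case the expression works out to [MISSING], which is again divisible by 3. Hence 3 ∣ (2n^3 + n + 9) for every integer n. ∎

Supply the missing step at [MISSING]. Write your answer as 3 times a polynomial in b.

Only n ≡ 1 (mod 3) is unaccounted for. Put n = 3b+1:
2(3b+1)^3 + (3b+1) + 9 expands to 54b^3 + 54b^2 + 21b + 12,
and factoring out 3 leaves 3(18b^3 + 18b^2 + 7b + 4).

3(18b^3 + 18b^2 + 7b + 4)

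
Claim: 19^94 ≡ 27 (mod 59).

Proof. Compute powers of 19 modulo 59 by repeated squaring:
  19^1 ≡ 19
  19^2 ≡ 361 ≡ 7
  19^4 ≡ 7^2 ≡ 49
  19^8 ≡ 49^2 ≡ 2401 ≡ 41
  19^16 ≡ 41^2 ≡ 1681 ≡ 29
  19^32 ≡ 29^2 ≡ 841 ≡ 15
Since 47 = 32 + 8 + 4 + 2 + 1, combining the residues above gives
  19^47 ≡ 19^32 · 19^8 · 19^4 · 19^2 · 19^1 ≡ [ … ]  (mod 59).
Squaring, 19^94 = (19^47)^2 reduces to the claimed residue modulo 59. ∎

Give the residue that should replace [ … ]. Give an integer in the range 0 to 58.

26

Multiply the listed residues: 15 · 41 · 49 · 7 · 19 = 615 → 30135 → 210945 → 4007955.
Reducing modulo 59: 4007955 = 67931·59 + 26, so 19^47 ≡ 26.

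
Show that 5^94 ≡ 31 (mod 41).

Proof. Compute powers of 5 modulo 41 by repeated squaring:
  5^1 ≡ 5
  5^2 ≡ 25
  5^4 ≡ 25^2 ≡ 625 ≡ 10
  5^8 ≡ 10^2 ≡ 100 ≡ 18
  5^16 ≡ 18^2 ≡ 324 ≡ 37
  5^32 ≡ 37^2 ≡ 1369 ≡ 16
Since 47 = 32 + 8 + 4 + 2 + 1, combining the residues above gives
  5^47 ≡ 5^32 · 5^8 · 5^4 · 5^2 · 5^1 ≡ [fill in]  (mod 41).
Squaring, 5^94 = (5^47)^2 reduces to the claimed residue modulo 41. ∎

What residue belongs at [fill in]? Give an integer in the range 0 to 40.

Multiply the listed residues: 16 · 18 · 10 · 25 · 5 = 288 → 2880 → 72000 → 360000.
Reducing modulo 41: 360000 = 8780·41 + 20, so 5^47 ≡ 20.

20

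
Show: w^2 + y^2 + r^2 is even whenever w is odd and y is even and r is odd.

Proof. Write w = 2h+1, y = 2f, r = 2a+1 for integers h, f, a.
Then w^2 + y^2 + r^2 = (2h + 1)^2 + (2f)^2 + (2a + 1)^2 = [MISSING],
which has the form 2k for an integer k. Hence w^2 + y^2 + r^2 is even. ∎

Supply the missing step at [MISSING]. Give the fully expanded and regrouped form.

Expanding: (2h + 1)^2 + (2f)^2 + (2a + 1)^2 = 4a^2 + 4a + 4f^2 + 4h^2 + 4h + 2.
Every term is even; pulling out the factor of 2 gives 2(2a^2 + 2a + 2f^2 + 2h^2 + 2h + 1).

2(2a^2 + 2a + 2f^2 + 2h^2 + 2h + 1)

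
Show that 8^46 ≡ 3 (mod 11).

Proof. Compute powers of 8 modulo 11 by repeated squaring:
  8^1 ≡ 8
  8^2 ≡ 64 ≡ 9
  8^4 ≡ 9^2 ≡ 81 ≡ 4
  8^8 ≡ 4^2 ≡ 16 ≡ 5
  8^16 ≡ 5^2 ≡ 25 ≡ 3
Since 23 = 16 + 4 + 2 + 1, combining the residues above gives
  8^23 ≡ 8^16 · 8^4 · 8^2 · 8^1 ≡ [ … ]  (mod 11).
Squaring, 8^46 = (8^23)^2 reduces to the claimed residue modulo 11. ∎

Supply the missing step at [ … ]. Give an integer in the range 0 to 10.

6

Multiply the listed residues: 3 · 4 · 9 · 8 = 12 → 108 → 864.
Reducing modulo 11: 864 = 78·11 + 6, so 8^23 ≡ 6.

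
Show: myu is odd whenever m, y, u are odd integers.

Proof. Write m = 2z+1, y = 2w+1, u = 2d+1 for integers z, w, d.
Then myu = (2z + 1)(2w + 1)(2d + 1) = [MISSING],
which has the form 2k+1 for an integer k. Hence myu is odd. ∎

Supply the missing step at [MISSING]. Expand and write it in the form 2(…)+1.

Expanding: (2z + 1)(2w + 1)(2d + 1) = 8dwz + 4dw + 4dz + 2d + 4wz + 2w + 2z + 1.
Every term except the constant is even, so this is 2(4dwz + 2dw + 2dz + d + 2wz + w + z) + 1,
and 4dwz + 2dw + 2dz + d + 2wz + w + z ∈ ℤ gives the required form.

2(4dwz + 2dw + 2dz + d + 2wz + w + z) + 1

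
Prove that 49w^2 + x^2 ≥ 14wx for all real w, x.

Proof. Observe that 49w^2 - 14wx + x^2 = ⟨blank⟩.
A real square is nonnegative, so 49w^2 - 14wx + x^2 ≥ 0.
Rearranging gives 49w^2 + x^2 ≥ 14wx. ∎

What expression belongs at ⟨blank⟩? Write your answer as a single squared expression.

(7w - x)^2

The leading and trailing coefficients are 7^2 and 1^2, and 14 = 2·7·1, so the trinomial is (7w - x)^2.
Hence 49w^2 - 14wx + x^2 ≥ 0.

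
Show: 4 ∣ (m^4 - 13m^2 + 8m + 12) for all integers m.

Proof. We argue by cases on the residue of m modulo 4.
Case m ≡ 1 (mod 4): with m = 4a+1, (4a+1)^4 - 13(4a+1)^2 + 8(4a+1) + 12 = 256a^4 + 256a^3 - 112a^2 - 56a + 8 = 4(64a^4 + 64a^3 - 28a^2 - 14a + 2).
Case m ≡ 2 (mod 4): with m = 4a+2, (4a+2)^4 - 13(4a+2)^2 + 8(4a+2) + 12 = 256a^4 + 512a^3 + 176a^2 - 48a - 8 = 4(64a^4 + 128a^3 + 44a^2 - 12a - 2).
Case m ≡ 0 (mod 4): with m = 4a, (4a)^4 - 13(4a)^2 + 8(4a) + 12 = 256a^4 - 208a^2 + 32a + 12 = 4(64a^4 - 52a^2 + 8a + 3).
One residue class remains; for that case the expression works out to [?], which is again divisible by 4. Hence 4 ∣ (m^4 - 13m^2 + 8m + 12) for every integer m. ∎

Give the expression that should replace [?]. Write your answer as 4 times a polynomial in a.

4(64a^4 + 192a^3 + 164a^2 + 38a)

The residues treated are {1, 2, 0}, so the missing case is m ≡ 3 (mod 4); write m = 4a+3.
Then (4a+3)^4 - 13(4a+3)^2 + 8(4a+3) + 12 = 256a^4 + 768a^3 + 656a^2 + 152a = 4(64a^4 + 192a^3 + 164a^2 + 38a).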